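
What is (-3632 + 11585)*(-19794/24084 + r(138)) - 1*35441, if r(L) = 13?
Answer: 82168775/1338 ≈ 61412.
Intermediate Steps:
(-3632 + 11585)*(-19794/24084 + r(138)) - 1*35441 = (-3632 + 11585)*(-19794/24084 + 13) - 1*35441 = 7953*(-19794*1/24084 + 13) - 35441 = 7953*(-3299/4014 + 13) - 35441 = 7953*(48883/4014) - 35441 = 129588833/1338 - 35441 = 82168775/1338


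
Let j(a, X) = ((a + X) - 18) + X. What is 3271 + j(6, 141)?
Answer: 3541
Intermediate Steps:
j(a, X) = -18 + a + 2*X (j(a, X) = ((X + a) - 18) + X = (-18 + X + a) + X = -18 + a + 2*X)
3271 + j(6, 141) = 3271 + (-18 + 6 + 2*141) = 3271 + (-18 + 6 + 282) = 3271 + 270 = 3541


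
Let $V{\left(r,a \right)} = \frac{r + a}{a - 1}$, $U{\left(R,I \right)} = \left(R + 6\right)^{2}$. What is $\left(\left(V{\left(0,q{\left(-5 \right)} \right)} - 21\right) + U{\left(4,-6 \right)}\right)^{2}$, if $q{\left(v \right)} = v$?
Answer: $\frac{229441}{36} \approx 6373.4$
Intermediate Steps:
$U{\left(R,I \right)} = \left(6 + R\right)^{2}$
$V{\left(r,a \right)} = \frac{a + r}{-1 + a}$
$\left(\left(V{\left(0,q{\left(-5 \right)} \right)} - 21\right) + U{\left(4,-6 \right)}\right)^{2} = \left(\left(\frac{-5 + 0}{-1 - 5} - 21\right) + \left(6 + 4\right)^{2}\right)^{2} = \left(\left(\frac{1}{-6} \left(-5\right) - 21\right) + 10^{2}\right)^{2} = \left(\left(\left(- \frac{1}{6}\right) \left(-5\right) - 21\right) + 100\right)^{2} = \left(\left(\frac{5}{6} - 21\right) + 100\right)^{2} = \left(- \frac{121}{6} + 100\right)^{2} = \left(\frac{479}{6}\right)^{2} = \frac{229441}{36}$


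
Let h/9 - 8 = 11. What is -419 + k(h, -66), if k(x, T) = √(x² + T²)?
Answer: -419 + 3*√3733 ≈ -235.71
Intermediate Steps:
h = 171 (h = 72 + 9*11 = 72 + 99 = 171)
k(x, T) = √(T² + x²)
-419 + k(h, -66) = -419 + √((-66)² + 171²) = -419 + √(4356 + 29241) = -419 + √33597 = -419 + 3*√3733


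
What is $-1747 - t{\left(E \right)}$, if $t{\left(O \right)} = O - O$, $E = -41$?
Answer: $-1747$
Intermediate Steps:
$t{\left(O \right)} = 0$
$-1747 - t{\left(E \right)} = -1747 - 0 = -1747 + 0 = -1747$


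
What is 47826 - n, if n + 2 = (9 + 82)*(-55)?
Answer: 52833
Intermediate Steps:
n = -5007 (n = -2 + (9 + 82)*(-55) = -2 + 91*(-55) = -2 - 5005 = -5007)
47826 - n = 47826 - 1*(-5007) = 47826 + 5007 = 52833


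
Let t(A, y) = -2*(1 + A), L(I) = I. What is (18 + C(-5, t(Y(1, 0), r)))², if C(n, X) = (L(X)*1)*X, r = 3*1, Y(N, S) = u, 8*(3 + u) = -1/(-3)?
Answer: 23049601/20736 ≈ 1111.6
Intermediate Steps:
u = -71/24 (u = -3 + (-1/(-3))/8 = -3 + (-1*(-⅓))/8 = -3 + (⅛)*(⅓) = -3 + 1/24 = -71/24 ≈ -2.9583)
Y(N, S) = -71/24
r = 3
t(A, y) = -2 - 2*A
C(n, X) = X² (C(n, X) = (X*1)*X = X*X = X²)
(18 + C(-5, t(Y(1, 0), r)))² = (18 + (-2 - 2*(-71/24))²)² = (18 + (-2 + 71/12)²)² = (18 + (47/12)²)² = (18 + 2209/144)² = (4801/144)² = 23049601/20736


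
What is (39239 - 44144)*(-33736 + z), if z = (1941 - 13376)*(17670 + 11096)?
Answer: 1613612300130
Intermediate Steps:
z = -328939210 (z = -11435*28766 = -328939210)
(39239 - 44144)*(-33736 + z) = (39239 - 44144)*(-33736 - 328939210) = -4905*(-328972946) = 1613612300130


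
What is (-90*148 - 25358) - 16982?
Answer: -55660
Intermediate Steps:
(-90*148 - 25358) - 16982 = (-13320 - 25358) - 16982 = -38678 - 16982 = -55660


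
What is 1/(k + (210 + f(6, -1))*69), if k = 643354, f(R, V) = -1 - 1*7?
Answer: 1/657292 ≈ 1.5214e-6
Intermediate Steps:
f(R, V) = -8 (f(R, V) = -1 - 7 = -8)
1/(k + (210 + f(6, -1))*69) = 1/(643354 + (210 - 8)*69) = 1/(643354 + 202*69) = 1/(643354 + 13938) = 1/657292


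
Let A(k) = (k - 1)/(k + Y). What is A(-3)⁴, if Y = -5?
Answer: 1/16 ≈ 0.062500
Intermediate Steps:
A(k) = (-1 + k)/(-5 + k) (A(k) = (k - 1)/(k - 5) = (-1 + k)/(-5 + k))
A(-3)⁴ = ((-1 - 3)/(-5 - 3))⁴ = (-4/(-8))⁴ = (-⅛*(-4))⁴ = (½)⁴ = 1/16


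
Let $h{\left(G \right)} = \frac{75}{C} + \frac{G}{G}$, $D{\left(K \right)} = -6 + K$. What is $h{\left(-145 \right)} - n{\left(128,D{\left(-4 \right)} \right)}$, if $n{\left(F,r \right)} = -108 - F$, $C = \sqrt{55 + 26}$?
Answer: $\frac{736}{3} \approx 245.33$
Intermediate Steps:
$C = 9$ ($C = \sqrt{81} = 9$)
$h{\left(G \right)} = \frac{28}{3}$ ($h{\left(G \right)} = \frac{75}{9} + \frac{G}{G} = 75 \cdot \frac{1}{9} + 1 = \frac{25}{3} + 1 = \frac{28}{3}$)
$h{\left(-145 \right)} - n{\left(128,D{\left(-4 \right)} \right)} = \frac{28}{3} - \left(-108 - 128\right) = \frac{28}{3} - -236 = \frac{28}{3} + 236 = \frac{736}{3}$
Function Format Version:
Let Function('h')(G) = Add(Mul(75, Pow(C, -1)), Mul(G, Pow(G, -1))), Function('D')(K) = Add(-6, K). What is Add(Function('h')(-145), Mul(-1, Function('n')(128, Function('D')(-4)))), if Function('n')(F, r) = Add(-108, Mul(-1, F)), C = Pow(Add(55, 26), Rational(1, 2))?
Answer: Rational(736, 3) ≈ 245.33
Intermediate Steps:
C = 9 (C = Pow(81, Rational(1, 2)) = 9)
Function('h')(G) = Rational(28, 3) (Function('h')(G) = Add(Mul(75, Pow(9, -1)), Mul(G, Pow(G, -1))) = Add(Mul(75, Rational(1, 9)), 1) = Add(Rational(25, 3), 1) = Rational(28, 3))
Add(Function('h')(-145), Mul(-1, Function('n')(128, Function('D')(-4)))) = Add(Rational(28, 3), Mul(-1, Add(-108, Mul(-1, 128)))) = Add(Rational(28, 3), Mul(-1, Add(-108, -128))) = Add(Rational(28, 3), Mul(-1, -236)) = Add(Rational(28, 3), 236) = Rational(736, 3)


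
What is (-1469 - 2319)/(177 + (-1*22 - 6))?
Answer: -3788/149 ≈ -25.423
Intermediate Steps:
(-1469 - 2319)/(177 + (-1*22 - 6)) = -3788/(177 + (-22 - 6)) = -3788/(177 - 28) = -3788/149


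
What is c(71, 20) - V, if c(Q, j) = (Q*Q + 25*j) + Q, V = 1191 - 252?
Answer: 4673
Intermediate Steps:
V = 939
c(Q, j) = Q + Q² + 25*j (c(Q, j) = (Q² + 25*j) + Q = Q + Q² + 25*j)
c(71, 20) - V = (71 + 71² + 25*20) - 1*939 = (71 + 5041 + 500) - 939 = 5612 - 939 = 4673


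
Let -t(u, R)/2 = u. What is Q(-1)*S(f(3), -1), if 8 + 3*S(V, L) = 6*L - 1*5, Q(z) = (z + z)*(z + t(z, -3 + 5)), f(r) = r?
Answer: 38/3 ≈ 12.667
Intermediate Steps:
t(u, R) = -2*u
Q(z) = -2*z² (Q(z) = (z + z)*(z - 2*z) = (2*z)*(-z) = -2*z²)
S(V, L) = -13/3 + 2*L (S(V, L) = -8/3 + (6*L - 1*5)/3 = -8/3 + (6*L - 5)/3 = -8/3 + (-5 + 6*L)/3 = -8/3 + (-5/3 + 2*L) = -13/3 + 2*L)
Q(-1)*S(f(3), -1) = (-2*(-1)²)*(-13/3 + 2*(-1)) = (-2*1)*(-13/3 - 2) = -2*(-19/3) = 38/3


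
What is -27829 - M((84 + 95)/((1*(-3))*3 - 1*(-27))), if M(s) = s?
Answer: -501101/18 ≈ -27839.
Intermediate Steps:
-27829 - M((84 + 95)/((1*(-3))*3 - 1*(-27))) = -27829 - (84 + 95)/((1*(-3))*3 - 1*(-27)) = -27829 - 179/(-3*3 + 27) = -27829 - 179/(-9 + 27) = -27829 - 179/18 = -501101/18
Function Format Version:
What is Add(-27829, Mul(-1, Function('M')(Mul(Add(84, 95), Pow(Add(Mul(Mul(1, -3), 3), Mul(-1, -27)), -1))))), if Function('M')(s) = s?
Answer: Rational(-501101, 18) ≈ -27839.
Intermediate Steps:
Add(-27829, Mul(-1, Function('M')(Mul(Add(84, 95), Pow(Add(Mul(Mul(1, -3), 3), Mul(-1, -27)), -1))))) = Add(-27829, Mul(-1, Mul(Add(84, 95), Pow(Add(Mul(Mul(1, -3), 3), Mul(-1, -27)), -1)))) = Add(-27829, Mul(-1, Mul(179, Pow(Add(Mul(-3, 3), 27), -1)))) = Add(-27829, Mul(-1, Mul(179, Pow(Add(-9, 27), -1)))) = Add(-27829, Mul(-1, Mul(179, Pow(18, -1)))) = Add(-27829, Mul(-1, Mul(179, Rational(1, 18)))) = Add(-27829, Mul(-1, Rational(179, 18))) = Add(-27829, Rational(-179, 18)) = Rational(-501101, 18)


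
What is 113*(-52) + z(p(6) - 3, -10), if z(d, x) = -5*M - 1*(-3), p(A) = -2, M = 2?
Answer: -5883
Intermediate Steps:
z(d, x) = -7 (z(d, x) = -5*2 - 1*(-3) = -10 + 3 = -7)
113*(-52) + z(p(6) - 3, -10) = 113*(-52) - 7 = -5876 - 7 = -5883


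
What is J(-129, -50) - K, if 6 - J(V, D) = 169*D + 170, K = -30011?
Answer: 38297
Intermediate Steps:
J(V, D) = -164 - 169*D (J(V, D) = 6 - (169*D + 170) = 6 - (170 + 169*D) = 6 + (-170 - 169*D) = -164 - 169*D)
J(-129, -50) - K = (-164 - 169*(-50)) - 1*(-30011) = (-164 + 8450) + 30011 = 8286 + 30011 = 38297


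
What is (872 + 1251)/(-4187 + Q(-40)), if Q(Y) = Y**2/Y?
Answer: -2123/4227 ≈ -0.50225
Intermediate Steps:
Q(Y) = Y
(872 + 1251)/(-4187 + Q(-40)) = (872 + 1251)/(-4187 - 40) = 2123/(-4227) = 2123*(-1/4227) = -2123/4227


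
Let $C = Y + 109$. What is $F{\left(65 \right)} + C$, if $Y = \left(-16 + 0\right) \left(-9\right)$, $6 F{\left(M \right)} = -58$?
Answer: $\frac{730}{3} \approx 243.33$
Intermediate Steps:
$F{\left(M \right)} = - \frac{29}{3}$ ($F{\left(M \right)} = \frac{1}{6} \left(-58\right) = - \frac{29}{3}$)
$Y = 144$ ($Y = \left(-16\right) \left(-9\right) = 144$)
$C = 253$ ($C = 144 + 109 = 253$)
$F{\left(65 \right)} + C = - \frac{29}{3} + 253 = \frac{730}{3}$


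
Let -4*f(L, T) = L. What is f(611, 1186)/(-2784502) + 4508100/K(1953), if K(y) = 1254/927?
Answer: 7757638722239299/2327843672 ≈ 3.3325e+6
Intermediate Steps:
f(L, T) = -L/4
K(y) = 418/309 (K(y) = 1254*(1/927) = 418/309)
f(611, 1186)/(-2784502) + 4508100/K(1953) = -1/4*611/(-2784502) + 4508100/(418/309) = -611/4*(-1/2784502) + 4508100*(309/418) = 611/11138008 + 696501450/209 = 7757638722239299/2327843672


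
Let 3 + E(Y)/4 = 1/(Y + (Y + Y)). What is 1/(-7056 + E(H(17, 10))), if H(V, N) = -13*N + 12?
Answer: -177/1251038 ≈ -0.00014148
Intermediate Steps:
H(V, N) = 12 - 13*N
E(Y) = -12 + 4/(3*Y) (E(Y) = -12 + 4/(Y + (Y + Y)) = -12 + 4/(Y + 2*Y) = -12 + 4/((3*Y)) = -12 + 4*(1/(3*Y)) = -12 + 4/(3*Y))
1/(-7056 + E(H(17, 10))) = 1/(-7056 + (-12 + 4/(3*(12 - 13*10)))) = 1/(-7056 + (-12 + 4/(3*(12 - 130)))) = 1/(-7056 + (-12 + (4/3)/(-118))) = 1/(-7056 + (-12 + (4/3)*(-1/118))) = 1/(-7056 + (-12 - 2/177)) = 1/(-7056 - 2126/177) = 1/(-1251038/177) = -177/1251038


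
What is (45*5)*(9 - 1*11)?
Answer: -450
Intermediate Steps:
(45*5)*(9 - 1*11) = 225*(9 - 11) = 225*(-2) = -450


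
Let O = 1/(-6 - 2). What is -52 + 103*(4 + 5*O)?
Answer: 2365/8 ≈ 295.63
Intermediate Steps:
O = -⅛ (O = 1/(-8) = -⅛ ≈ -0.12500)
-52 + 103*(4 + 5*O) = -52 + 103*(4 + 5*(-⅛)) = -52 + 103*(4 - 5/8) = -52 + 103*(27/8) = -52 + 2781/8 = 2365/8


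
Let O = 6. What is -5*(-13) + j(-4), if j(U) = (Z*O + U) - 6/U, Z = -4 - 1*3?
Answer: 41/2 ≈ 20.500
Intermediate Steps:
Z = -7 (Z = -4 - 3 = -7)
j(U) = -42 + U - 6/U (j(U) = (-7*6 + U) - 6/U = (-42 + U) - 6/U = -42 + U - 6/U)
-5*(-13) + j(-4) = -5*(-13) + (-42 - 4 - 6/(-4)) = 65 + (-42 - 4 - 6*(-1/4)) = 65 + (-42 - 4 + 3/2) = 65 - 89/2 = 41/2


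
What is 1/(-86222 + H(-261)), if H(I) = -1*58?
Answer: -1/86280 ≈ -1.1590e-5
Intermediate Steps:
H(I) = -58
1/(-86222 + H(-261)) = 1/(-86222 - 58) = 1/(-86280) = -1/86280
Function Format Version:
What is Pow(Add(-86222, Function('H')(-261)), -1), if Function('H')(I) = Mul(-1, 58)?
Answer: Rational(-1, 86280) ≈ -1.1590e-5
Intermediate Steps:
Function('H')(I) = -58
Pow(Add(-86222, Function('H')(-261)), -1) = Pow(Add(-86222, -58), -1) = Pow(-86280, -1) = Rational(-1, 86280)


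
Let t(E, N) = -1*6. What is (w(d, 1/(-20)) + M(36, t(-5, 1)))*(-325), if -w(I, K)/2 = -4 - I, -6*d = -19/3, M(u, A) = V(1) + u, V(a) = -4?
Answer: -123175/9 ≈ -13686.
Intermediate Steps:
t(E, N) = -6
M(u, A) = -4 + u
d = 19/18 (d = -(-19)/(6*3) = -1/6*(-19/3) = 19/18 ≈ 1.0556)
w(I, K) = 8 + 2*I (w(I, K) = -2*(-4 - I) = 8 + 2*I)
(w(d, 1/(-20)) + M(36, t(-5, 1)))*(-325) = ((8 + 2*(19/18)) + (-4 + 36))*(-325) = ((8 + 19/9) + 32)*(-325) = (91/9 + 32)*(-325) = (379/9)*(-325) = -123175/9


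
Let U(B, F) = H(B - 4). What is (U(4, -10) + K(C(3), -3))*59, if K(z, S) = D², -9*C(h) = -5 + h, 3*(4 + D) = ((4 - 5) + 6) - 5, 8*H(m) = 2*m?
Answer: 944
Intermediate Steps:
H(m) = m/4 (H(m) = (2*m)/8 = m/4)
D = -4 (D = -4 + (((4 - 5) + 6) - 5)/3 = -4 + ((-1 + 6) - 5)/3 = -4 + (5 - 5)/3 = -4 + (⅓)*0 = -4 + 0 = -4)
C(h) = 5/9 - h/9 (C(h) = -(-5 + h)/9 = 5/9 - h/9)
K(z, S) = 16 (K(z, S) = (-4)² = 16)
U(B, F) = -1 + B/4 (U(B, F) = (B - 4)/4 = (-4 + B)/4 = -1 + B/4)
(U(4, -10) + K(C(3), -3))*59 = ((-1 + (¼)*4) + 16)*59 = ((-1 + 1) + 16)*59 = (0 + 16)*59 = 16*59 = 944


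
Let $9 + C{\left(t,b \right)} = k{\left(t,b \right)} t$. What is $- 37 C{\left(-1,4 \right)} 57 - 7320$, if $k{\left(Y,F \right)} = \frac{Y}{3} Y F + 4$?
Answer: $22909$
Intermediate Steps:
$k{\left(Y,F \right)} = 4 + \frac{F Y^{2}}{3}$ ($k{\left(Y,F \right)} = Y \frac{1}{3} Y F + 4 = \frac{Y}{3} Y F + 4 = \frac{Y^{2}}{3} F + 4 = \frac{F Y^{2}}{3} + 4 = 4 + \frac{F Y^{2}}{3}$)
$C{\left(t,b \right)} = -9 + t \left(4 + \frac{b t^{2}}{3}\right)$ ($C{\left(t,b \right)} = -9 + \left(4 + \frac{b t^{2}}{3}\right) t = -9 + t \left(4 + \frac{b t^{2}}{3}\right)$)
$- 37 C{\left(-1,4 \right)} 57 - 7320 = - 37 \left(-9 + \frac{1}{3} \left(-1\right) \left(12 + 4 \left(-1\right)^{2}\right)\right) 57 - 7320 = - 37 \left(-9 + \frac{1}{3} \left(-1\right) \left(12 + 4 \cdot 1\right)\right) 57 - 7320 = - 37 \left(-9 + \frac{1}{3} \left(-1\right) \left(12 + 4\right)\right) 57 - 7320 = - 37 \left(-9 + \frac{1}{3} \left(-1\right) 16\right) 57 - 7320 = - 37 \left(-9 - \frac{16}{3}\right) 57 - 7320 = \left(-37\right) \left(- \frac{43}{3}\right) 57 - 7320 = \frac{1591}{3} \cdot 57 - 7320 = 30229 - 7320 = 22909$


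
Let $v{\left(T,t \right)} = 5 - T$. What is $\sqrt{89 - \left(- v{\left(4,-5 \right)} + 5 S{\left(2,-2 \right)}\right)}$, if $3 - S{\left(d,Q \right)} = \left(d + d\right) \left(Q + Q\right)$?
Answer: $i \sqrt{5} \approx 2.2361 i$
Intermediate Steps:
$S{\left(d,Q \right)} = 3 - 4 Q d$ ($S{\left(d,Q \right)} = 3 - \left(d + d\right) \left(Q + Q\right) = 3 - 2 d 2 Q = 3 - 4 Q d$)
$\sqrt{89 - \left(- v{\left(4,-5 \right)} + 5 S{\left(2,-2 \right)}\right)} = \sqrt{89 + \left(- 5 \left(3 - \left(-8\right) 2\right) + \left(5 - 4\right)\right)} = \sqrt{89 + \left(- 5 \left(3 + 16\right) + \left(5 - 4\right)\right)} = \sqrt{89 + \left(\left(-5\right) 19 + 1\right)} = \sqrt{89 + \left(-95 + 1\right)} = \sqrt{89 - 94} = \sqrt{-5} = i \sqrt{5}$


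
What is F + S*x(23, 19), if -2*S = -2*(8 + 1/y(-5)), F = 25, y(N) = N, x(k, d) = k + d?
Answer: 1763/5 ≈ 352.60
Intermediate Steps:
x(k, d) = d + k
S = 39/5 (S = -(-1)*(8 + 1/(-5)) = -(-1)*(8 - ⅕) = -(-1)*39/5 = -½*(-78/5) = 39/5 ≈ 7.8000)
F + S*x(23, 19) = 25 + 39*(19 + 23)/5 = 25 + (39/5)*42 = 25 + 1638/5 = 1763/5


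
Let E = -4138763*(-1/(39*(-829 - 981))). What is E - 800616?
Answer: -56519622203/70590 ≈ -8.0068e+5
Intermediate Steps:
E = -4138763/70590 (E = -4138763/((-39*(-1810))) = -4138763/70590 ≈ -58.631)
E - 800616 = -4138763/70590 - 800616 = -56519622203/70590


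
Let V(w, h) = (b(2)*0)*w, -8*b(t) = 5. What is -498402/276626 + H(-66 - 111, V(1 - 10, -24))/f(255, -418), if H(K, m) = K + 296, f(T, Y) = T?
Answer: -2769824/2074695 ≈ -1.3351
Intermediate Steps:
b(t) = -5/8 (b(t) = -⅛*5 = -5/8)
V(w, h) = 0 (V(w, h) = (-5/8*0)*w = 0*w = 0)
H(K, m) = 296 + K
-498402/276626 + H(-66 - 111, V(1 - 10, -24))/f(255, -418) = -498402/276626 + (296 + (-66 - 111))/255 = -498402*1/276626 + (296 - 177)*(1/255) = -249201/138313 + 119*(1/255) = -249201/138313 + 7/15 = -2769824/2074695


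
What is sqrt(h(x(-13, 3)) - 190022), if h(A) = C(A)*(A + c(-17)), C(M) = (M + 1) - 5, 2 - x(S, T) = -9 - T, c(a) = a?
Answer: 2*I*sqrt(47513) ≈ 435.95*I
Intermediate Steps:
x(S, T) = 11 + T (x(S, T) = 2 - (-9 - T) = 2 + (9 + T) = 11 + T)
C(M) = -4 + M (C(M) = (1 + M) - 5 = -4 + M)
h(A) = (-17 + A)*(-4 + A) (h(A) = (-4 + A)*(A - 17) = (-4 + A)*(-17 + A) = (-17 + A)*(-4 + A))
sqrt(h(x(-13, 3)) - 190022) = sqrt((-17 + (11 + 3))*(-4 + (11 + 3)) - 190022) = sqrt((-17 + 14)*(-4 + 14) - 190022) = sqrt(-3*10 - 190022) = sqrt(-30 - 190022) = sqrt(-190052) = 2*I*sqrt(47513)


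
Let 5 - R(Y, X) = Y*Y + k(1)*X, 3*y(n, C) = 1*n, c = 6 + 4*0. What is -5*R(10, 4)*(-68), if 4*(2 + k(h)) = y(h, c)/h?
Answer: -89080/3 ≈ -29693.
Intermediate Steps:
c = 6 (c = 6 + 0 = 6)
y(n, C) = n/3 (y(n, C) = (1*n)/3 = n/3)
k(h) = -23/12 (k(h) = -2 + ((h/3)/h)/4 = -2 + (¼)*(⅓) = -2 + 1/12 = -23/12)
R(Y, X) = 5 - Y² + 23*X/12 (R(Y, X) = 5 - (Y*Y - 23*X/12) = 5 - (Y² - 23*X/12) = 5 + (-Y² + 23*X/12) = 5 - Y² + 23*X/12)
-5*R(10, 4)*(-68) = -5*(5 - 1*10² + (23/12)*4)*(-68) = -5*(5 - 1*100 + 23/3)*(-68) = -5*(5 - 100 + 23/3)*(-68) = -5*(-262/3)*(-68) = (1310/3)*(-68) = -89080/3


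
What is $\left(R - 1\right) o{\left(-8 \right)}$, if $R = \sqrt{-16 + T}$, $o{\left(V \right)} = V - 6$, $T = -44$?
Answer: $14 - 28 i \sqrt{15} \approx 14.0 - 108.44 i$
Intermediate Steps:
$o{\left(V \right)} = -6 + V$
$R = 2 i \sqrt{15}$ ($R = \sqrt{-16 - 44} = \sqrt{-60} = 2 i \sqrt{15} \approx 7.746 i$)
$\left(R - 1\right) o{\left(-8 \right)} = \left(2 i \sqrt{15} - 1\right) \left(-6 - 8\right) = \left(-1 + 2 i \sqrt{15}\right) \left(-14\right) = 14 - 28 i \sqrt{15}$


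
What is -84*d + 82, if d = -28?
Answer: 2434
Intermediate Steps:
-84*d + 82 = -84*(-28) + 82 = 2352 + 82 = 2434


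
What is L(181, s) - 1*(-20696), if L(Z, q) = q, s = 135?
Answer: 20831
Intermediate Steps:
L(181, s) - 1*(-20696) = 135 - 1*(-20696) = 135 + 20696 = 20831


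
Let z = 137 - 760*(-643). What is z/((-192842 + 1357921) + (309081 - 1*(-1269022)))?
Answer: 54313/304798 ≈ 0.17819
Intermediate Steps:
z = 488817 (z = 137 + 488680 = 488817)
z/((-192842 + 1357921) + (309081 - 1*(-1269022))) = 488817/((-192842 + 1357921) + (309081 - 1*(-1269022))) = 488817/(1165079 + (309081 + 1269022)) = 488817/(1165079 + 1578103) = 488817/2743182 = 488817*(1/2743182) = 54313/304798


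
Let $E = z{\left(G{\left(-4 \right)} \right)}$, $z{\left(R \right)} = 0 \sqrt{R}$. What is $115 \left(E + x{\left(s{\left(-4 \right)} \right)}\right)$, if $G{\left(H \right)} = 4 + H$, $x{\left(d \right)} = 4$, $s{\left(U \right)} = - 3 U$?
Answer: $460$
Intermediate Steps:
$z{\left(R \right)} = 0$
$E = 0$
$115 \left(E + x{\left(s{\left(-4 \right)} \right)}\right) = 115 \left(0 + 4\right) = 115 \cdot 4 = 460$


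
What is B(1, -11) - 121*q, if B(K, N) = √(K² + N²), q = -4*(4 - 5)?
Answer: -484 + √122 ≈ -472.95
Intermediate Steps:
q = 4 (q = -4*(-1) = 4)
B(1, -11) - 121*q = √(1² + (-11)²) - 121*4 = √(1 + 121) - 484 = √122 - 484 = -484 + √122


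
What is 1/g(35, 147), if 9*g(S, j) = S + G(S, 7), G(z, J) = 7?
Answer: 3/14 ≈ 0.21429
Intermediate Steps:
g(S, j) = 7/9 + S/9 (g(S, j) = (S + 7)/9 = (7 + S)/9 = 7/9 + S/9)
1/g(35, 147) = 1/(7/9 + (1/9)*35) = 1/(7/9 + 35/9) = 1/(14/3) = 3/14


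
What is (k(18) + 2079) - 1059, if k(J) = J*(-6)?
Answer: 912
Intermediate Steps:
k(J) = -6*J
(k(18) + 2079) - 1059 = (-6*18 + 2079) - 1059 = (-108 + 2079) - 1059 = 1971 - 1059 = 912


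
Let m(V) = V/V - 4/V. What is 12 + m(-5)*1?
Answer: 69/5 ≈ 13.800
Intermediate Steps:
m(V) = 1 - 4/V
12 + m(-5)*1 = 12 + ((-4 - 5)/(-5))*1 = 12 - 1/5*(-9)*1 = 12 + (9/5)*1 = 12 + 9/5 = 69/5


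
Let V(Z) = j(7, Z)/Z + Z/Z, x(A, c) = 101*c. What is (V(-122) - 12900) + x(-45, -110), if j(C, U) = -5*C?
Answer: -2929063/122 ≈ -24009.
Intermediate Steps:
V(Z) = 1 - 35/Z (V(Z) = (-5*7)/Z + Z/Z = -35/Z + 1 = 1 - 35/Z)
(V(-122) - 12900) + x(-45, -110) = ((-35 - 122)/(-122) - 12900) + 101*(-110) = (-1/122*(-157) - 12900) - 11110 = (157/122 - 12900) - 11110 = -1573643/122 - 11110 = -2929063/122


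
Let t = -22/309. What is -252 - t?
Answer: -77846/309 ≈ -251.93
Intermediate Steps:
t = -22/309 (t = -22*1/309 = -22/309 ≈ -0.071197)
-252 - t = -252 - 1*(-22/309) = -252 + 22/309 = -77846/309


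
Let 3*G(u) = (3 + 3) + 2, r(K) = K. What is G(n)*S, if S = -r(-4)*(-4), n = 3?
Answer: -128/3 ≈ -42.667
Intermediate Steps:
G(u) = 8/3 (G(u) = ((3 + 3) + 2)/3 = (6 + 2)/3 = (1/3)*8 = 8/3)
S = -16 (S = -1*(-4)*(-4) = 4*(-4) = -16)
G(n)*S = (8/3)*(-16) = -128/3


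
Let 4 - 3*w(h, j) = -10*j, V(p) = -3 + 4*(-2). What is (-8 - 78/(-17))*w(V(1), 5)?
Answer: -1044/17 ≈ -61.412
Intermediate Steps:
V(p) = -11 (V(p) = -3 - 8 = -11)
w(h, j) = 4/3 + 10*j/3 (w(h, j) = 4/3 - (-10)*j/3 = 4/3 + 10*j/3)
(-8 - 78/(-17))*w(V(1), 5) = (-8 - 78/(-17))*(4/3 + (10/3)*5) = (-8 - 78*(-1/17))*(4/3 + 50/3) = (-8 + 78/17)*18 = -58/17*18 = -1044/17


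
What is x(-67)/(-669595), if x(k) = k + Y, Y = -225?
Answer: 292/669595 ≈ 0.00043608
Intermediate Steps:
x(k) = -225 + k (x(k) = k - 225 = -225 + k)
x(-67)/(-669595) = (-225 - 67)/(-669595) = -292*(-1/669595) = 292/669595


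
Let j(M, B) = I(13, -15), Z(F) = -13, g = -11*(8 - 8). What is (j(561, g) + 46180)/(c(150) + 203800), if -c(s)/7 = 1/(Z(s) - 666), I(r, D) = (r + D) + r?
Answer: 4480527/19768601 ≈ 0.22665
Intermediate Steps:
g = 0 (g = -11*0 = 0)
I(r, D) = D + 2*r (I(r, D) = (D + r) + r = D + 2*r)
j(M, B) = 11 (j(M, B) = -15 + 2*13 = -15 + 26 = 11)
c(s) = 1/97 (c(s) = -7/(-13 - 666) = -7/(-679) = -7*(-1/679) = 1/97)
(j(561, g) + 46180)/(c(150) + 203800) = (11 + 46180)/(1/97 + 203800) = 46191/(19768601/97) = 46191*(97/19768601) = 4480527/19768601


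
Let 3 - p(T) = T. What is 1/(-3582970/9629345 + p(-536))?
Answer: 1925869/1037326797 ≈ 0.0018566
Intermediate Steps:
p(T) = 3 - T
1/(-3582970/9629345 + p(-536)) = 1/(-3582970/9629345 + (3 - 1*(-536))) = 1/(-3582970*1/9629345 + (3 + 536)) = 1/(-716594/1925869 + 539) = 1/(1037326797/1925869) = 1925869/1037326797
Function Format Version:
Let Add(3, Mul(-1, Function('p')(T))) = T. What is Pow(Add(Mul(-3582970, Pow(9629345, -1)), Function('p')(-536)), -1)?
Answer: Rational(1925869, 1037326797) ≈ 0.0018566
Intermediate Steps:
Function('p')(T) = Add(3, Mul(-1, T))
Pow(Add(Mul(-3582970, Pow(9629345, -1)), Function('p')(-536)), -1) = Pow(Add(Mul(-3582970, Pow(9629345, -1)), Add(3, Mul(-1, -536))), -1) = Pow(Add(Mul(-3582970, Rational(1, 9629345)), Add(3, 536)), -1) = Pow(Add(Rational(-716594, 1925869), 539), -1) = Pow(Rational(1037326797, 1925869), -1) = Rational(1925869, 1037326797)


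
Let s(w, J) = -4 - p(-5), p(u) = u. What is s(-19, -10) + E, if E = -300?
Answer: -299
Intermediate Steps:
s(w, J) = 1 (s(w, J) = -4 - 1*(-5) = -4 + 5 = 1)
s(-19, -10) + E = 1 - 300 = -299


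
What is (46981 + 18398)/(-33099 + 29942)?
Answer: -65379/3157 ≈ -20.709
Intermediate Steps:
(46981 + 18398)/(-33099 + 29942) = 65379/(-3157) = 65379*(-1/3157) = -65379/3157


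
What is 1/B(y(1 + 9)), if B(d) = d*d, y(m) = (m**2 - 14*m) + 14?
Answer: 1/676 ≈ 0.0014793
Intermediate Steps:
y(m) = 14 + m**2 - 14*m
B(d) = d**2
1/B(y(1 + 9)) = 1/((14 + (1 + 9)**2 - 14*(1 + 9))**2) = 1/((14 + 10**2 - 14*10)**2) = 1/((14 + 100 - 140)**2) = 1/((-26)**2) = 1/676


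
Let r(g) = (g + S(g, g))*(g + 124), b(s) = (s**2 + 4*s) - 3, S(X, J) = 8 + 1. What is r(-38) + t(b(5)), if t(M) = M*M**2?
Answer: 71594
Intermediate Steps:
S(X, J) = 9
b(s) = -3 + s**2 + 4*s
t(M) = M**3
r(g) = (9 + g)*(124 + g) (r(g) = (g + 9)*(g + 124) = (9 + g)*(124 + g))
r(-38) + t(b(5)) = (1116 + (-38)**2 + 133*(-38)) + (-3 + 5**2 + 4*5)**3 = (1116 + 1444 - 5054) + (-3 + 25 + 20)**3 = -2494 + 42**3 = -2494 + 74088 = 71594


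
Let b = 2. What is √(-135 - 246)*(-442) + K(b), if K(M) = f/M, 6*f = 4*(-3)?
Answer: -1 - 442*I*√381 ≈ -1.0 - 8627.5*I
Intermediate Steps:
f = -2 (f = (4*(-3))/6 = (⅙)*(-12) = -2)
K(M) = -2/M
√(-135 - 246)*(-442) + K(b) = √(-135 - 246)*(-442) - 2/2 = √(-381)*(-442) - 2*½ = (I*√381)*(-442) - 1 = -442*I*√381 - 1 = -1 - 442*I*√381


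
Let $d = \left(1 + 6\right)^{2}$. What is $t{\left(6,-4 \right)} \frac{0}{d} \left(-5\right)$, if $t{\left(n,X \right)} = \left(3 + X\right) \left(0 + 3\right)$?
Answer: $0$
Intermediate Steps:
$d = 49$ ($d = 7^{2} = 49$)
$t{\left(n,X \right)} = 9 + 3 X$ ($t{\left(n,X \right)} = \left(3 + X\right) 3 = 9 + 3 X$)
$t{\left(6,-4 \right)} \frac{0}{d} \left(-5\right) = \left(9 + 3 \left(-4\right)\right) \frac{0}{49} \left(-5\right) = \left(9 - 12\right) 0 \cdot \frac{1}{49} \left(-5\right) = \left(-3\right) 0 \left(-5\right) = 0 \left(-5\right) = 0$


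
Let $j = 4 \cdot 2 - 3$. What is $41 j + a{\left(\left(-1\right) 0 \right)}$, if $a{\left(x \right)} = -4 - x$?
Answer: $201$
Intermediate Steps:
$j = 5$ ($j = 8 - 3 = 5$)
$41 j + a{\left(\left(-1\right) 0 \right)} = 41 \cdot 5 - \left(4 - 0\right) = 205 - 4 = 201$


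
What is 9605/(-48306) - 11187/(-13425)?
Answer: 137150699/216169350 ≈ 0.63446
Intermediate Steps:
9605/(-48306) - 11187/(-13425) = 9605*(-1/48306) - 11187*(-1/13425) = -9605/48306 + 3729/4475 = 137150699/216169350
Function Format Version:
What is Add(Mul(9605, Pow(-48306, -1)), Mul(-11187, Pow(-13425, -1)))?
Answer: Rational(137150699, 216169350) ≈ 0.63446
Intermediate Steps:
Add(Mul(9605, Pow(-48306, -1)), Mul(-11187, Pow(-13425, -1))) = Add(Mul(9605, Rational(-1, 48306)), Mul(-11187, Rational(-1, 13425))) = Add(Rational(-9605, 48306), Rational(3729, 4475)) = Rational(137150699, 216169350)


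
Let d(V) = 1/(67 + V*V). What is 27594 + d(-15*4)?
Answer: 101187199/3667 ≈ 27594.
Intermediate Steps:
d(V) = 1/(67 + V**2)
27594 + d(-15*4) = 27594 + 1/(67 + (-15*4)**2) = 27594 + 1/(67 + (-60)**2) = 27594 + 1/(67 + 3600) = 27594 + 1/3667 = 101187199/3667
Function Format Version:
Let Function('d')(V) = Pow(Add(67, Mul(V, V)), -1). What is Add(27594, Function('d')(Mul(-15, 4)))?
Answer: Rational(101187199, 3667) ≈ 27594.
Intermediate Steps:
Function('d')(V) = Pow(Add(67, Pow(V, 2)), -1)
Add(27594, Function('d')(Mul(-15, 4))) = Add(27594, Pow(Add(67, Pow(Mul(-15, 4), 2)), -1)) = Add(27594, Pow(Add(67, Pow(-60, 2)), -1)) = Add(27594, Pow(Add(67, 3600), -1)) = Add(27594, Pow(3667, -1)) = Add(27594, Rational(1, 3667)) = Rational(101187199, 3667)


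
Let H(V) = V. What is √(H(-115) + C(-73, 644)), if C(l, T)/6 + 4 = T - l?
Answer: √4163 ≈ 64.521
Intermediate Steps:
C(l, T) = -24 - 6*l + 6*T (C(l, T) = -24 + 6*(T - l) = -24 + (-6*l + 6*T) = -24 - 6*l + 6*T)
√(H(-115) + C(-73, 644)) = √(-115 + (-24 - 6*(-73) + 6*644)) = √(-115 + (-24 + 438 + 3864)) = √(-115 + 4278) = √4163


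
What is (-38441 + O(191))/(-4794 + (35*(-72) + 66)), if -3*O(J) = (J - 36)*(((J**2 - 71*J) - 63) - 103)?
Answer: 3642193/21744 ≈ 167.50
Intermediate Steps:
O(J) = -(-36 + J)*(-166 + J**2 - 71*J)/3 (O(J) = -(J - 36)*(((J**2 - 71*J) - 63) - 103)/3 = -(-36 + J)*((-63 + J**2 - 71*J) - 103)/3 = -(-36 + J)*(-166 + J**2 - 71*J)/3)
(-38441 + O(191))/(-4794 + (35*(-72) + 66)) = (-38441 + (-1992 - 2390/3*191 - 1/3*191**3 + (107/3)*191**2))/(-4794 + (35*(-72) + 66)) = (-38441 + (-1992 - 456490/3 - 1/3*6967871 + (107/3)*36481))/(-4794 + (-2520 + 66)) = (-38441 + (-1992 - 456490/3 - 6967871/3 + 3903467/3))/(-4794 - 2454) = (-38441 - 3526870/3)/(-7248) = -3642193/3*(-1/7248) = 3642193/21744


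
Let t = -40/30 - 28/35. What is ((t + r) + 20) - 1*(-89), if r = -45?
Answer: 928/15 ≈ 61.867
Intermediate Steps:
t = -32/15 (t = -40*1/30 - 28*1/35 = -4/3 - ⅘ = -32/15 ≈ -2.1333)
((t + r) + 20) - 1*(-89) = ((-32/15 - 45) + 20) - 1*(-89) = (-707/15 + 20) + 89 = -407/15 + 89 = 928/15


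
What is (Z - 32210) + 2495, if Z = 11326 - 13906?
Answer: -32295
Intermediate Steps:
Z = -2580
(Z - 32210) + 2495 = (-2580 - 32210) + 2495 = -34790 + 2495 = -32295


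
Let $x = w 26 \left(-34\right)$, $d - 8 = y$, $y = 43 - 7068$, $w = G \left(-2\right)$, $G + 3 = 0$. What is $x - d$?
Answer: $1713$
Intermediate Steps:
$G = -3$ ($G = -3 + 0 = -3$)
$w = 6$ ($w = \left(-3\right) \left(-2\right) = 6$)
$y = -7025$ ($y = 43 - 7068 = -7025$)
$d = -7017$ ($d = 8 - 7025 = -7017$)
$x = -5304$ ($x = 6 \cdot 26 \left(-34\right) = 156 \left(-34\right) = -5304$)
$x - d = -5304 - -7017 = -5304 + 7017 = 1713$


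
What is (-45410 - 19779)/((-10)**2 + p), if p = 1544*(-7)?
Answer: 65189/10708 ≈ 6.0879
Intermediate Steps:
p = -10808
(-45410 - 19779)/((-10)**2 + p) = (-45410 - 19779)/((-10)**2 - 10808) = -65189/(100 - 10808) = -65189/(-10708) = -65189*(-1/10708) = 65189/10708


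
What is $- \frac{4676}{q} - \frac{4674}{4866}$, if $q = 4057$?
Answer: $- \frac{6952639}{3290227} \approx -2.1131$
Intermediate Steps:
$- \frac{4676}{q} - \frac{4674}{4866} = - \frac{4676}{4057} - \frac{4674}{4866} = \left(-4676\right) \frac{1}{4057} - \frac{779}{811} = - \frac{4676}{4057} - \frac{779}{811} = - \frac{6952639}{3290227}$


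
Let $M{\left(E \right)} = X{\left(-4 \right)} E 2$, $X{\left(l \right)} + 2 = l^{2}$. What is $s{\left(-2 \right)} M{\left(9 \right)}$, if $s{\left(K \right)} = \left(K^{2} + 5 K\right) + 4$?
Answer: $-504$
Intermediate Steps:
$X{\left(l \right)} = -2 + l^{2}$
$M{\left(E \right)} = 28 E$ ($M{\left(E \right)} = \left(-2 + \left(-4\right)^{2}\right) E 2 = \left(-2 + 16\right) E 2 = 14 E 2 = 28 E$)
$s{\left(K \right)} = 4 + K^{2} + 5 K$
$s{\left(-2 \right)} M{\left(9 \right)} = \left(4 + \left(-2\right)^{2} + 5 \left(-2\right)\right) 28 \cdot 9 = \left(4 + 4 - 10\right) 252 = \left(-2\right) 252 = -504$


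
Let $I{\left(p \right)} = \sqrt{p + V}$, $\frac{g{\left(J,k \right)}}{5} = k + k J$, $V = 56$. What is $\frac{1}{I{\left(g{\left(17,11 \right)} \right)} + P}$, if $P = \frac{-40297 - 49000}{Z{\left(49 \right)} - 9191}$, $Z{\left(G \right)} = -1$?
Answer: $- \frac{820818024}{80405581535} + \frac{84492864 \sqrt{1046}}{80405581535} \approx 0.023777$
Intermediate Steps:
$g{\left(J,k \right)} = 5 k + 5 J k$ ($g{\left(J,k \right)} = 5 \left(k + k J\right) = 5 \left(k + J k\right) = 5 k + 5 J k$)
$I{\left(p \right)} = \sqrt{56 + p}$ ($I{\left(p \right)} = \sqrt{p + 56} = \sqrt{56 + p}$)
$P = \frac{89297}{9192}$ ($P = \frac{-40297 - 49000}{-1 - 9191} = - \frac{89297}{-9192} = \left(-89297\right) \left(- \frac{1}{9192}\right) = \frac{89297}{9192} \approx 9.7146$)
$\frac{1}{I{\left(g{\left(17,11 \right)} \right)} + P} = \frac{1}{\sqrt{56 + 5 \cdot 11 \left(1 + 17\right)} + \frac{89297}{9192}} = \frac{1}{\sqrt{56 + 5 \cdot 11 \cdot 18} + \frac{89297}{9192}} = \frac{1}{\sqrt{56 + 990} + \frac{89297}{9192}} = \frac{1}{\sqrt{1046} + \frac{89297}{9192}} = \frac{1}{\frac{89297}{9192} + \sqrt{1046}}$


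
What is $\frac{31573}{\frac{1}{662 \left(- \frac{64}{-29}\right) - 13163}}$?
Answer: $- \frac{10714581707}{29} \approx -3.6947 \cdot 10^{8}$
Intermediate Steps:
$\frac{31573}{\frac{1}{662 \left(- \frac{64}{-29}\right) - 13163}} = \frac{31573}{\frac{1}{662 \left(\left(-64\right) \left(- \frac{1}{29}\right)\right) - 13163}} = \frac{31573}{\frac{1}{662 \cdot \frac{64}{29} - 13163}} = \frac{31573}{\frac{1}{\frac{42368}{29} - 13163}} = \frac{31573}{\frac{1}{- \frac{339359}{29}}} = \frac{31573}{- \frac{29}{339359}} = 31573 \left(- \frac{339359}{29}\right) = - \frac{10714581707}{29}$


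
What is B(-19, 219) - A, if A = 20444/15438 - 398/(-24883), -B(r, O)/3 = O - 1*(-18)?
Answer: -136820530735/192071877 ≈ -712.34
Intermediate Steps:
B(r, O) = -54 - 3*O (B(r, O) = -3*(O - 1*(-18)) = -3*(O + 18) = -3*(18 + O) = -54 - 3*O)
A = 257426188/192071877 (A = 20444*(1/15438) - 398*(-1/24883) = 10222/7719 + 398/24883 = 257426188/192071877 ≈ 1.3403)
B(-19, 219) - A = (-54 - 3*219) - 1*257426188/192071877 = (-54 - 657) - 257426188/192071877 = -711 - 257426188/192071877 = -136820530735/192071877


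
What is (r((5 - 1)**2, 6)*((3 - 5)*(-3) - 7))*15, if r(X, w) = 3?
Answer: -45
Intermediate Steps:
(r((5 - 1)**2, 6)*((3 - 5)*(-3) - 7))*15 = (3*((3 - 5)*(-3) - 7))*15 = (3*(-2*(-3) - 7))*15 = (3*(6 - 7))*15 = (3*(-1))*15 = -3*15 = -45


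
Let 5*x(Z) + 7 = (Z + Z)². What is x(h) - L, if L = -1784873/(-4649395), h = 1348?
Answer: 6758739107638/4649395 ≈ 1.4537e+6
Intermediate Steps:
x(Z) = -7/5 + 4*Z²/5 (x(Z) = -7/5 + (Z + Z)²/5 = -7/5 + (2*Z)²/5 = -7/5 + (4*Z²)/5 = -7/5 + 4*Z²/5)
L = 1784873/4649395 (L = -1784873*(-1/4649395) = 1784873/4649395 ≈ 0.38389)
x(h) - L = (-7/5 + (⅘)*1348²) - 1*1784873/4649395 = (-7/5 + (⅘)*1817104) - 1784873/4649395 = (-7/5 + 7268416/5) - 1784873/4649395 = 7268409/5 - 1784873/4649395 = 6758739107638/4649395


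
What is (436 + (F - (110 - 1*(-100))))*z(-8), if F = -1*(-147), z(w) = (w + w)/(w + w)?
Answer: 373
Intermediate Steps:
z(w) = 1 (z(w) = (2*w)/((2*w)) = (2*w)*(1/(2*w)) = 1)
F = 147
(436 + (F - (110 - 1*(-100))))*z(-8) = (436 + (147 - (110 - 1*(-100))))*1 = (436 + (147 - (110 + 100)))*1 = (436 + (147 - 1*210))*1 = (436 + (147 - 210))*1 = (436 - 63)*1 = 373*1 = 373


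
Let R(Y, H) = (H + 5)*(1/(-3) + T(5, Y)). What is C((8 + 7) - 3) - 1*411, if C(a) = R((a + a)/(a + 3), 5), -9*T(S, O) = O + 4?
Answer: -3785/9 ≈ -420.56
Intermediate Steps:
T(S, O) = -4/9 - O/9 (T(S, O) = -(O + 4)/9 = -(4 + O)/9 = -4/9 - O/9)
R(Y, H) = (5 + H)*(-7/9 - Y/9) (R(Y, H) = (H + 5)*(1/(-3) + (-4/9 - Y/9)) = (5 + H)*(-⅓ + (-4/9 - Y/9)) = (5 + H)*(-7/9 - Y/9))
C(a) = -70/9 - 20*a/(9*(3 + a)) (C(a) = -35/9 - 7/9*5 - 5*(a + a)/(9*(a + 3)) - ⅑*5*(a + a)/(a + 3) = -35/9 - 35/9 - 5*2*a/(9*(3 + a)) - ⅑*5*(2*a)/(3 + a) = -35/9 - 35/9 - 10*a/(9*(3 + a)) - ⅑*5*2*a/(3 + a) = -35/9 - 35/9 - 10*a/(9*(3 + a)) - 10*a/(9*(3 + a)) = -70/9 - 20*a/(9*(3 + a)))
C((8 + 7) - 3) - 1*411 = 10*(-7 - 3*((8 + 7) - 3))/(3*(3 + ((8 + 7) - 3))) - 1*411 = 10*(-7 - 3*(15 - 3))/(3*(3 + (15 - 3))) - 411 = 10*(-7 - 3*12)/(3*(3 + 12)) - 411 = (10/3)*(-7 - 36)/15 - 411 = (10/3)*(1/15)*(-43) - 411 = -86/9 - 411 = -3785/9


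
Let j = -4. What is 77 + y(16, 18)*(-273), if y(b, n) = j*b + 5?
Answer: 16184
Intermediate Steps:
y(b, n) = 5 - 4*b (y(b, n) = -4*b + 5 = 5 - 4*b)
77 + y(16, 18)*(-273) = 77 + (5 - 4*16)*(-273) = 77 + (5 - 64)*(-273) = 77 - 59*(-273) = 77 + 16107 = 16184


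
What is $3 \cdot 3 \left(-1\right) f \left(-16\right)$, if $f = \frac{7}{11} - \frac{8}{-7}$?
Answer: $\frac{19728}{77} \approx 256.21$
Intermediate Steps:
$f = \frac{137}{77}$ ($f = 7 \cdot \frac{1}{11} - - \frac{8}{7} = \frac{7}{11} + \frac{8}{7} = \frac{137}{77} \approx 1.7792$)
$3 \cdot 3 \left(-1\right) f \left(-16\right) = 3 \cdot 3 \left(-1\right) \frac{137}{77} \left(-16\right) = 9 \left(-1\right) \frac{137}{77} \left(-16\right) = \left(-9\right) \frac{137}{77} \left(-16\right) = \left(- \frac{1233}{77}\right) \left(-16\right) = \frac{19728}{77}$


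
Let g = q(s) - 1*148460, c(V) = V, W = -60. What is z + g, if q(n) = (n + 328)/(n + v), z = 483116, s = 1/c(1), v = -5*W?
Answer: 14390255/43 ≈ 3.3466e+5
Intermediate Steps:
v = 300 (v = -5*(-60) = 300)
s = 1 (s = 1/1 = 1)
q(n) = (328 + n)/(300 + n) (q(n) = (n + 328)/(n + 300) = (328 + n)/(300 + n))
g = -6383733/43 (g = (328 + 1)/(300 + 1) - 1*148460 = 329/301 - 148460 = (1/301)*329 - 148460 = 47/43 - 148460 = -6383733/43 ≈ -1.4846e+5)
z + g = 483116 - 6383733/43 = 14390255/43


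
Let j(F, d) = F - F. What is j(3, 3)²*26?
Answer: 0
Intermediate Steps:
j(F, d) = 0
j(3, 3)²*26 = 0²*26 = 0*26 = 0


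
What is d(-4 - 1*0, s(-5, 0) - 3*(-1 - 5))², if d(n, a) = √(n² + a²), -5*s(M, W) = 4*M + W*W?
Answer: 500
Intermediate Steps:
s(M, W) = -4*M/5 - W²/5 (s(M, W) = -(4*M + W*W)/5 = -(4*M + W²)/5 = -(W² + 4*M)/5 = -4*M/5 - W²/5)
d(n, a) = √(a² + n²)
d(-4 - 1*0, s(-5, 0) - 3*(-1 - 5))² = (√(((-⅘*(-5) - ⅕*0²) - 3*(-1 - 5))² + (-4 - 1*0)²))² = (√(((4 - ⅕*0) - 3*(-6))² + (-4 + 0)²))² = (√(((4 + 0) + 18)² + (-4)²))² = (√((4 + 18)² + 16))² = (√(22² + 16))² = (√(484 + 16))² = (√500)² = (10*√5)² = 500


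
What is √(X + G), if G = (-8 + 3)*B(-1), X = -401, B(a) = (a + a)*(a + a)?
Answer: I*√421 ≈ 20.518*I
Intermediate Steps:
B(a) = 4*a² (B(a) = (2*a)*(2*a) = 4*a²)
G = -20 (G = (-8 + 3)*(4*(-1)²) = -20 ≈ -20.000)
√(X + G) = √(-401 - 20) = √(-421) = I*√421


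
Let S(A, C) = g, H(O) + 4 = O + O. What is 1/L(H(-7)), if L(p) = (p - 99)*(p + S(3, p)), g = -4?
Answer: 1/2574 ≈ 0.00038850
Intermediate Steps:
H(O) = -4 + 2*O (H(O) = -4 + (O + O) = -4 + 2*O)
S(A, C) = -4
L(p) = (-99 + p)*(-4 + p) (L(p) = (p - 99)*(p - 4) = (-99 + p)*(-4 + p))
1/L(H(-7)) = 1/(396 + (-4 + 2*(-7))² - 103*(-4 + 2*(-7))) = 1/(396 + (-4 - 14)² - 103*(-4 - 14)) = 1/(396 + (-18)² - 103*(-18)) = 1/(396 + 324 + 1854) = 1/2574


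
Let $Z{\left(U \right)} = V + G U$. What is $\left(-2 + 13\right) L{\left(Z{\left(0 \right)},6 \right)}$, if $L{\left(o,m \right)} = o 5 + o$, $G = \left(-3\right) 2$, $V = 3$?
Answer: $198$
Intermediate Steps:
$G = -6$
$Z{\left(U \right)} = 3 - 6 U$
$L{\left(o,m \right)} = 6 o$ ($L{\left(o,m \right)} = 5 o + o = 6 o$)
$\left(-2 + 13\right) L{\left(Z{\left(0 \right)},6 \right)} = \left(-2 + 13\right) 6 \left(3 - 0\right) = 11 \cdot 6 \left(3 + 0\right) = 11 \cdot 6 \cdot 3 = 11 \cdot 18 = 198$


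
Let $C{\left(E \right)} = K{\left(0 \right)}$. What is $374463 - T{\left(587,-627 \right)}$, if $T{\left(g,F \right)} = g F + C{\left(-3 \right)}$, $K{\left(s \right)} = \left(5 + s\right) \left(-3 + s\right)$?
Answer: $742527$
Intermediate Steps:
$K{\left(s \right)} = \left(-3 + s\right) \left(5 + s\right)$
$C{\left(E \right)} = -15$ ($C{\left(E \right)} = -15 + 0^{2} + 2 \cdot 0 = -15 + 0 + 0 = -15$)
$T{\left(g,F \right)} = -15 + F g$ ($T{\left(g,F \right)} = g F - 15 = F g - 15 = -15 + F g$)
$374463 - T{\left(587,-627 \right)} = 374463 - \left(-15 - 368049\right) = 374463 - -368064 = 374463 + 368064 = 742527$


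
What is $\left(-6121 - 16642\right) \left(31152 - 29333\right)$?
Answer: $-41405897$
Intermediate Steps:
$\left(-6121 - 16642\right) \left(31152 - 29333\right) = \left(-22763\right) 1819 = -41405897$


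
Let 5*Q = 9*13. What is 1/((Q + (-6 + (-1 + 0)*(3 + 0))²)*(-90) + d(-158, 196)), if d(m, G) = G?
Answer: -1/9200 ≈ -0.00010870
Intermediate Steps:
Q = 117/5 (Q = (9*13)/5 = (⅕)*117 = 117/5 ≈ 23.400)
1/((Q + (-6 + (-1 + 0)*(3 + 0))²)*(-90) + d(-158, 196)) = 1/((117/5 + (-6 + (-1 + 0)*(3 + 0))²)*(-90) + 196) = 1/((117/5 + (-6 - 1*3)²)*(-90) + 196) = 1/((117/5 + (-6 - 3)²)*(-90) + 196) = 1/((117/5 + (-9)²)*(-90) + 196) = 1/((117/5 + 81)*(-90) + 196) = 1/((522/5)*(-90) + 196) = 1/(-9396 + 196) = 1/(-9200) = -1/9200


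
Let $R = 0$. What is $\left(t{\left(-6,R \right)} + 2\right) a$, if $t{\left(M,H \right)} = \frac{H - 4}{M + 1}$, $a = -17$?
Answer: $- \frac{238}{5} \approx -47.6$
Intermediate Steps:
$t{\left(M,H \right)} = \frac{-4 + H}{1 + M}$
$\left(t{\left(-6,R \right)} + 2\right) a = \left(\frac{-4 + 0}{1 - 6} + 2\right) \left(-17\right) = \left(\frac{1}{-5} \left(-4\right) + 2\right) \left(-17\right) = \left(\left(- \frac{1}{5}\right) \left(-4\right) + 2\right) \left(-17\right) = \left(\frac{4}{5} + 2\right) \left(-17\right) = \frac{14}{5} \left(-17\right) = - \frac{238}{5}$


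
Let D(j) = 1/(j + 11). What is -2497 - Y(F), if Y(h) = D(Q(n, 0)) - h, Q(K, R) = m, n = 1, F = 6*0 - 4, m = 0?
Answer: -27512/11 ≈ -2501.1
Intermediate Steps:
F = -4 (F = 0 - 4 = -4)
Q(K, R) = 0
D(j) = 1/(11 + j)
Y(h) = 1/11 - h (Y(h) = 1/(11 + 0) - h = 1/11 - h)
-2497 - Y(F) = -2497 - (1/11 - 1*(-4)) = -2497 - (1/11 + 4) = -2497 - 1*45/11 = -2497 - 45/11 = -27512/11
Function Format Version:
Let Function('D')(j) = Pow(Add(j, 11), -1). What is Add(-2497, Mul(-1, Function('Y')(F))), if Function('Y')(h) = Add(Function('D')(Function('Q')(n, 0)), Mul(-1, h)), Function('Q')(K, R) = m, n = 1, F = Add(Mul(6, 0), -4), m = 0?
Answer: Rational(-27512, 11) ≈ -2501.1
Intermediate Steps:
F = -4 (F = Add(0, -4) = -4)
Function('Q')(K, R) = 0
Function('D')(j) = Pow(Add(11, j), -1)
Function('Y')(h) = Add(Rational(1, 11), Mul(-1, h)) (Function('Y')(h) = Add(Pow(Add(11, 0), -1), Mul(-1, h)) = Add(Pow(11, -1), Mul(-1, h)) = Add(Rational(1, 11), Mul(-1, h)))
Add(-2497, Mul(-1, Function('Y')(F))) = Add(-2497, Mul(-1, Add(Rational(1, 11), Mul(-1, -4)))) = Add(-2497, Mul(-1, Add(Rational(1, 11), 4))) = Add(-2497, Mul(-1, Rational(45, 11))) = Add(-2497, Rational(-45, 11)) = Rational(-27512, 11)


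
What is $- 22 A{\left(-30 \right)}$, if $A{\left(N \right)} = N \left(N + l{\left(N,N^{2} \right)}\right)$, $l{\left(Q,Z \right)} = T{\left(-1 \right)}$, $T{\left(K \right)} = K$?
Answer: $-20460$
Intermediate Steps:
$l{\left(Q,Z \right)} = -1$
$A{\left(N \right)} = N \left(-1 + N\right)$ ($A{\left(N \right)} = N \left(N - 1\right) = N \left(-1 + N\right)$)
$- 22 A{\left(-30 \right)} = - 22 \left(- 30 \left(-1 - 30\right)\right) = - 22 \left(\left(-30\right) \left(-31\right)\right) = \left(-22\right) 930 = -20460$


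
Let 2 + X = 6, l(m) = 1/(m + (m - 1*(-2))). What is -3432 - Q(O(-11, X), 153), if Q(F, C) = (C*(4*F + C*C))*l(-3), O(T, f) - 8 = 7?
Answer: 3577029/4 ≈ 8.9426e+5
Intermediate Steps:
l(m) = 1/(2 + 2*m) (l(m) = 1/(m + (m + 2)) = 1/(m + (2 + m)) = 1/(2 + 2*m))
X = 4 (X = -2 + 6 = 4)
O(T, f) = 15 (O(T, f) = 8 + 7 = 15)
Q(F, C) = -C*(C² + 4*F)/4 (Q(F, C) = (C*(4*F + C*C))*(1/(2*(1 - 3))) = (C*(4*F + C²))*((½)/(-2)) = (C*(C² + 4*F))*((½)*(-½)) = (C*(C² + 4*F))*(-¼) = -C*(C² + 4*F)/4)
-3432 - Q(O(-11, X), 153) = -3432 - (-1)*153*(15 + (¼)*153²) = -3432 - (-1)*153*(15 + (¼)*23409) = -3432 - (-1)*153*(15 + 23409/4) = -3432 - (-1)*153*23469/4 = -3432 - 1*(-3590757/4) = -3432 + 3590757/4 = 3577029/4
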